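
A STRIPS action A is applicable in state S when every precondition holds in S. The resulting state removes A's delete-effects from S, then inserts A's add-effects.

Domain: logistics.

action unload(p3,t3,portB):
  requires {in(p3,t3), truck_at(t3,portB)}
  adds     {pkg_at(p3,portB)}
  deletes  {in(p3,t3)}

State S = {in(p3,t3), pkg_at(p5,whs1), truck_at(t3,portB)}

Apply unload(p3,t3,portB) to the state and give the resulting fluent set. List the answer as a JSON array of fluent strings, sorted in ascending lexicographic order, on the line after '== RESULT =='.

Compute (S \ del) ∪ add:
  pre ⊆ S: {in(p3,t3), truck_at(t3,portB)} ⊆ S  — applicable
  S \ del = {pkg_at(p5,whs1), truck_at(t3,portB)}
  ∪ add   = {pkg_at(p3,portB), pkg_at(p5,whs1), truck_at(t3,portB)}

== RESULT ==
["pkg_at(p3,portB)", "pkg_at(p5,whs1)", "truck_at(t3,portB)"]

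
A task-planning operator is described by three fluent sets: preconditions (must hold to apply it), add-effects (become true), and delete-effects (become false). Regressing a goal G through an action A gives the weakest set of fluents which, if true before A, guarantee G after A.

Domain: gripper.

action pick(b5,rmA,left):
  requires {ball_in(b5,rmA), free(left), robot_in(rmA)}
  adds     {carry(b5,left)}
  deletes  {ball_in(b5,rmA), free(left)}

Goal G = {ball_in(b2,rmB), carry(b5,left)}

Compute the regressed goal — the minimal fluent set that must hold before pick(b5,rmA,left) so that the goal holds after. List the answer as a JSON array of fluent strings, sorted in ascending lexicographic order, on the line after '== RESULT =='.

Regress:
  G ∩ del = {}  (empty — regression defined)
  G \ add = {ball_in(b2,rmB), carry(b5,left)} \ {carry(b5,left)} = {ball_in(b2,rmB)}
  ∪ pre   = {ball_in(b2,rmB)} ∪ {ball_in(b5,rmA), free(left), robot_in(rmA)}
          = {ball_in(b2,rmB), ball_in(b5,rmA), free(left), robot_in(rmA)}

== RESULT ==
["ball_in(b2,rmB)", "ball_in(b5,rmA)", "free(left)", "robot_in(rmA)"]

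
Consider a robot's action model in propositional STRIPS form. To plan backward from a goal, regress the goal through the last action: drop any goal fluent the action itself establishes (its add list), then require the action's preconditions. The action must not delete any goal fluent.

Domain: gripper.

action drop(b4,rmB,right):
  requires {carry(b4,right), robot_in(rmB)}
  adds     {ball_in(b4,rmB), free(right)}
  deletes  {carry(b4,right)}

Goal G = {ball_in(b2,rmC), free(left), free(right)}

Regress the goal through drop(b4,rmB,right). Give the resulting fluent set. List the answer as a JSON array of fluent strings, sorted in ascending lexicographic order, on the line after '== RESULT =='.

Regress:
  G ∩ del = {}  (empty — regression defined)
  G \ add = {ball_in(b2,rmC), free(left), free(right)} \ {ball_in(b4,rmB), free(right)} = {ball_in(b2,rmC), free(left)}
  ∪ pre   = {ball_in(b2,rmC), free(left)} ∪ {carry(b4,right), robot_in(rmB)}
          = {ball_in(b2,rmC), carry(b4,right), free(left), robot_in(rmB)}

== RESULT ==
["ball_in(b2,rmC)", "carry(b4,right)", "free(left)", "robot_in(rmB)"]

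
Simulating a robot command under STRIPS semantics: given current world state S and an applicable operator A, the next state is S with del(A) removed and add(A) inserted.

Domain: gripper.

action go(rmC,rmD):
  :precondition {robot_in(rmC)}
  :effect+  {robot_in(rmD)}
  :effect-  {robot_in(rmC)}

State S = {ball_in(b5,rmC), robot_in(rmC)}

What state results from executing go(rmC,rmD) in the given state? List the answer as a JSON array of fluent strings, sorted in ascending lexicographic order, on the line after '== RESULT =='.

Progress:
  pre ⊆ S: {robot_in(rmC)} ⊆ S  — applicable
  S \ del = {ball_in(b5,rmC)}
  ∪ add   = {ball_in(b5,rmC), robot_in(rmD)}

== RESULT ==
["ball_in(b5,rmC)", "robot_in(rmD)"]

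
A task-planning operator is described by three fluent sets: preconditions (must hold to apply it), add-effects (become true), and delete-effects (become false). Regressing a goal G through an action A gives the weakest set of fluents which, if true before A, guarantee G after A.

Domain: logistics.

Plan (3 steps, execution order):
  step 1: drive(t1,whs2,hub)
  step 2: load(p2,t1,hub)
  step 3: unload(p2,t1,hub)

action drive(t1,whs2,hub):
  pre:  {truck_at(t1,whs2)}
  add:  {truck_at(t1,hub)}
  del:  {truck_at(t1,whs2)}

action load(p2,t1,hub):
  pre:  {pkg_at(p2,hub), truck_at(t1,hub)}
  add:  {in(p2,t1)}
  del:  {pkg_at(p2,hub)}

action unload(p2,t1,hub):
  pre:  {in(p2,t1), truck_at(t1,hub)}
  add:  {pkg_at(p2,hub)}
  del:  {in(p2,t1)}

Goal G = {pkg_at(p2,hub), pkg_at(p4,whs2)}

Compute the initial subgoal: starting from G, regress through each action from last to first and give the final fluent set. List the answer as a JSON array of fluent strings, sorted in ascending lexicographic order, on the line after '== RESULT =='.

Regress step by step:
  through step 3 (unload(p2,t1,hub)): drop {pkg_at(p2,hub)}, keep {pkg_at(p4,whs2)}, require {in(p2,t1), truck_at(t1,hub)}
    → {in(p2,t1), pkg_at(p4,whs2), truck_at(t1,hub)}
  through step 2 (load(p2,t1,hub)): drop {in(p2,t1)}, keep {pkg_at(p4,whs2), truck_at(t1,hub)}, require {pkg_at(p2,hub), truck_at(t1,hub)}
    → {pkg_at(p2,hub), pkg_at(p4,whs2), truck_at(t1,hub)}
  through step 1 (drive(t1,whs2,hub)): drop {truck_at(t1,hub)}, keep {pkg_at(p2,hub), pkg_at(p4,whs2)}, require {truck_at(t1,whs2)}
    → {pkg_at(p2,hub), pkg_at(p4,whs2), truck_at(t1,whs2)}

== RESULT ==
["pkg_at(p2,hub)", "pkg_at(p4,whs2)", "truck_at(t1,whs2)"]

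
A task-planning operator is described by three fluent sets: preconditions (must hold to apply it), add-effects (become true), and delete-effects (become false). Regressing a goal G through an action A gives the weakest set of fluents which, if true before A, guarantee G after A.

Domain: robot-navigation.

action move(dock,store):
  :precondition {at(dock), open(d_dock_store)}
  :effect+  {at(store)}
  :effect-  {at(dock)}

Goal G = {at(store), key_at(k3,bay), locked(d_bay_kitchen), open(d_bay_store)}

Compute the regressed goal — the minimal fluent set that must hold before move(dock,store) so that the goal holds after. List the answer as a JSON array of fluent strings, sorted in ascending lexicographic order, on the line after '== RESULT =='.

Compute (G \ add) ∪ pre:
  G ∩ del = {}  (empty — regression defined)
  G \ add = {at(store), key_at(k3,bay), locked(d_bay_kitchen), open(d_bay_store)} \ {at(store)} = {key_at(k3,bay), locked(d_bay_kitchen), open(d_bay_store)}
  ∪ pre   = {key_at(k3,bay), locked(d_bay_kitchen), open(d_bay_store)} ∪ {at(dock), open(d_dock_store)}
          = {at(dock), key_at(k3,bay), locked(d_bay_kitchen), open(d_bay_store), open(d_dock_store)}

== RESULT ==
["at(dock)", "key_at(k3,bay)", "locked(d_bay_kitchen)", "open(d_bay_store)", "open(d_dock_store)"]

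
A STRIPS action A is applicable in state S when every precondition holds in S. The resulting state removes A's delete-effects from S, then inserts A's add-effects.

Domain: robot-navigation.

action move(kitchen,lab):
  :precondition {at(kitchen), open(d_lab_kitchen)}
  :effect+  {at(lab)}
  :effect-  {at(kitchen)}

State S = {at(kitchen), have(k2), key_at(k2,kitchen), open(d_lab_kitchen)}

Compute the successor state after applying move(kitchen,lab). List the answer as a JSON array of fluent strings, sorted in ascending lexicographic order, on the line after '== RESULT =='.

Compute (S \ del) ∪ add:
  pre ⊆ S: {at(kitchen), open(d_lab_kitchen)} ⊆ S  — applicable
  S \ del = {have(k2), key_at(k2,kitchen), open(d_lab_kitchen)}
  ∪ add   = {at(lab), have(k2), key_at(k2,kitchen), open(d_lab_kitchen)}

== RESULT ==
["at(lab)", "have(k2)", "key_at(k2,kitchen)", "open(d_lab_kitchen)"]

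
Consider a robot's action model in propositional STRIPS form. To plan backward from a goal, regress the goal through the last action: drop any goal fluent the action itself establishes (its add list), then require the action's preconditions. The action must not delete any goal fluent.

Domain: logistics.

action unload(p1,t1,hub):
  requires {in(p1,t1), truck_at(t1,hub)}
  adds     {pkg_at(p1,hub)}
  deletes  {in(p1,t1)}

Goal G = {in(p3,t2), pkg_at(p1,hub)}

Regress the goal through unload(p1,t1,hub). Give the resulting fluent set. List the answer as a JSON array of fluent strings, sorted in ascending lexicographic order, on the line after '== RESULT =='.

Compute (G \ add) ∪ pre:
  G ∩ del = {}  (empty — regression defined)
  G \ add = {in(p3,t2), pkg_at(p1,hub)} \ {pkg_at(p1,hub)} = {in(p3,t2)}
  ∪ pre   = {in(p3,t2)} ∪ {in(p1,t1), truck_at(t1,hub)}
          = {in(p1,t1), in(p3,t2), truck_at(t1,hub)}

== RESULT ==
["in(p1,t1)", "in(p3,t2)", "truck_at(t1,hub)"]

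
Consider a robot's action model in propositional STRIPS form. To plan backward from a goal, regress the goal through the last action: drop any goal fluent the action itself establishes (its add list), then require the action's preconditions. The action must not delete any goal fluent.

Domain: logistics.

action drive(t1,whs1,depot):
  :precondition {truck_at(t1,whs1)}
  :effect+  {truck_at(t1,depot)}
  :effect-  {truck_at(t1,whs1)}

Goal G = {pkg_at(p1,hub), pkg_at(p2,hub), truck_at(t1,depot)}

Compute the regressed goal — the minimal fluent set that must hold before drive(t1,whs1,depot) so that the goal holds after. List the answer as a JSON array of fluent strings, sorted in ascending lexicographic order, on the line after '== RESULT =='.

Compute (G \ add) ∪ pre:
  G ∩ del = {}  (empty — regression defined)
  G \ add = {pkg_at(p1,hub), pkg_at(p2,hub), truck_at(t1,depot)} \ {truck_at(t1,depot)} = {pkg_at(p1,hub), pkg_at(p2,hub)}
  ∪ pre   = {pkg_at(p1,hub), pkg_at(p2,hub)} ∪ {truck_at(t1,whs1)}
          = {pkg_at(p1,hub), pkg_at(p2,hub), truck_at(t1,whs1)}

== RESULT ==
["pkg_at(p1,hub)", "pkg_at(p2,hub)", "truck_at(t1,whs1)"]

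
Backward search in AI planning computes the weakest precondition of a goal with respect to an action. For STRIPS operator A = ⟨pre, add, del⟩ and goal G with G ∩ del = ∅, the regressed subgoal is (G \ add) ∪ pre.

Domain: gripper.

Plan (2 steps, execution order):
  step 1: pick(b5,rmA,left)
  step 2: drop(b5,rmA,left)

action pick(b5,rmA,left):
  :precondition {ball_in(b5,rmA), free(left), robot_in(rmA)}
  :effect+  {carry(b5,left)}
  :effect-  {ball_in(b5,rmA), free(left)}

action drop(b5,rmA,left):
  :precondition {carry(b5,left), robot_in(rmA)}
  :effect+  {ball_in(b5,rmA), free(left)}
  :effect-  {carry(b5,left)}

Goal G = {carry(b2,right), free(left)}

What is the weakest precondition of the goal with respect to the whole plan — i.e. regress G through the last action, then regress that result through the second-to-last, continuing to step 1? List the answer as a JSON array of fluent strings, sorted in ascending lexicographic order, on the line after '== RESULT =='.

Work backward from the goal:
  through step 2 (drop(b5,rmA,left)): drop {free(left)}, keep {carry(b2,right)}, require {carry(b5,left), robot_in(rmA)}
    → {carry(b2,right), carry(b5,left), robot_in(rmA)}
  through step 1 (pick(b5,rmA,left)): drop {carry(b5,left)}, keep {carry(b2,right), robot_in(rmA)}, require {ball_in(b5,rmA), free(left), robot_in(rmA)}
    → {ball_in(b5,rmA), carry(b2,right), free(left), robot_in(rmA)}

== RESULT ==
["ball_in(b5,rmA)", "carry(b2,right)", "free(left)", "robot_in(rmA)"]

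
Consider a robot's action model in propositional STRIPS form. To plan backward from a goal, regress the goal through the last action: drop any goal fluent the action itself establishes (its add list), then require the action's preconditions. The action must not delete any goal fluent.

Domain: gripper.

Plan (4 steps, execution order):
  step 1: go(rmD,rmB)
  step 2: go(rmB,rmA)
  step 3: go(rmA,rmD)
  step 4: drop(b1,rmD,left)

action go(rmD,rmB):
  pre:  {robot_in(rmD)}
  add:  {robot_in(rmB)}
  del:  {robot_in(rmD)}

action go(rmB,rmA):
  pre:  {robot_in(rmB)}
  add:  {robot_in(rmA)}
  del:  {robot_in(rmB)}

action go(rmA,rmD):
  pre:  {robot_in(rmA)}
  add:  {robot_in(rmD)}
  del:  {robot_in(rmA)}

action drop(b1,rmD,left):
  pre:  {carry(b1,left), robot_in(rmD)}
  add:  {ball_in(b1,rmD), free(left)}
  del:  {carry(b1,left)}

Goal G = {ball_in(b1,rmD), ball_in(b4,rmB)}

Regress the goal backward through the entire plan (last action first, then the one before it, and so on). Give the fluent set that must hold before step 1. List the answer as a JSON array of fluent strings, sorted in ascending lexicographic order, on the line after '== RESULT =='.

Work backward from the goal:
  through step 4 (drop(b1,rmD,left)): drop {ball_in(b1,rmD)}, keep {ball_in(b4,rmB)}, require {carry(b1,left), robot_in(rmD)}
    → {ball_in(b4,rmB), carry(b1,left), robot_in(rmD)}
  through step 3 (go(rmA,rmD)): drop {robot_in(rmD)}, keep {ball_in(b4,rmB), carry(b1,left)}, require {robot_in(rmA)}
    → {ball_in(b4,rmB), carry(b1,left), robot_in(rmA)}
  through step 2 (go(rmB,rmA)): drop {robot_in(rmA)}, keep {ball_in(b4,rmB), carry(b1,left)}, require {robot_in(rmB)}
    → {ball_in(b4,rmB), carry(b1,left), robot_in(rmB)}
  through step 1 (go(rmD,rmB)): drop {robot_in(rmB)}, keep {ball_in(b4,rmB), carry(b1,left)}, require {robot_in(rmD)}
    → {ball_in(b4,rmB), carry(b1,left), robot_in(rmD)}

== RESULT ==
["ball_in(b4,rmB)", "carry(b1,left)", "robot_in(rmD)"]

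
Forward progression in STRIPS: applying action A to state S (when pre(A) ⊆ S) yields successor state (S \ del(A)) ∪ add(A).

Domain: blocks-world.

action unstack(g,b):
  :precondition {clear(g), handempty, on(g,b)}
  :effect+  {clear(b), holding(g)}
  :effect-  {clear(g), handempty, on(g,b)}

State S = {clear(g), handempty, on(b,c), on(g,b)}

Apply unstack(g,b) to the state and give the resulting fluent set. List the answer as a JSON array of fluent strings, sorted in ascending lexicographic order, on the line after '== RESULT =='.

Compute (S \ del) ∪ add:
  pre ⊆ S: {clear(g), handempty, on(g,b)} ⊆ S  — applicable
  S \ del = {on(b,c)}
  ∪ add   = {clear(b), holding(g), on(b,c)}

== RESULT ==
["clear(b)", "holding(g)", "on(b,c)"]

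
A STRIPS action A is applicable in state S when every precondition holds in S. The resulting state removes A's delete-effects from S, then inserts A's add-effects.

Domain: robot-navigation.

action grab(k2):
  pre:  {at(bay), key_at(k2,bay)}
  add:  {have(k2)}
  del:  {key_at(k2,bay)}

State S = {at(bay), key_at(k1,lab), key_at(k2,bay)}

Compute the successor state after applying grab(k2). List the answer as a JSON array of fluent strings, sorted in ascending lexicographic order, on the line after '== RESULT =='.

Compute (S \ del) ∪ add:
  pre ⊆ S: {at(bay), key_at(k2,bay)} ⊆ S  — applicable
  S \ del = {at(bay), key_at(k1,lab)}
  ∪ add   = {at(bay), have(k2), key_at(k1,lab)}

== RESULT ==
["at(bay)", "have(k2)", "key_at(k1,lab)"]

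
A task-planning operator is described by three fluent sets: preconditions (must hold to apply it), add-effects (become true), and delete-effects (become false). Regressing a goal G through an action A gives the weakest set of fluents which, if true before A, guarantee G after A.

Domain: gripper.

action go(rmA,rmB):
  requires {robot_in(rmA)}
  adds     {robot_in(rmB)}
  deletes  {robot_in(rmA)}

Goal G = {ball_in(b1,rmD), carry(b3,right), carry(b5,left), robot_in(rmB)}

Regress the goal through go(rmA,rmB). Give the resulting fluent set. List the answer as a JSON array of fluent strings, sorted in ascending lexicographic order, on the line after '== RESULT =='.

Regress:
  G ∩ del = {}  (empty — regression defined)
  G \ add = {ball_in(b1,rmD), carry(b3,right), carry(b5,left), robot_in(rmB)} \ {robot_in(rmB)} = {ball_in(b1,rmD), carry(b3,right), carry(b5,left)}
  ∪ pre   = {ball_in(b1,rmD), carry(b3,right), carry(b5,left)} ∪ {robot_in(rmA)}
          = {ball_in(b1,rmD), carry(b3,right), carry(b5,left), robot_in(rmA)}

== RESULT ==
["ball_in(b1,rmD)", "carry(b3,right)", "carry(b5,left)", "robot_in(rmA)"]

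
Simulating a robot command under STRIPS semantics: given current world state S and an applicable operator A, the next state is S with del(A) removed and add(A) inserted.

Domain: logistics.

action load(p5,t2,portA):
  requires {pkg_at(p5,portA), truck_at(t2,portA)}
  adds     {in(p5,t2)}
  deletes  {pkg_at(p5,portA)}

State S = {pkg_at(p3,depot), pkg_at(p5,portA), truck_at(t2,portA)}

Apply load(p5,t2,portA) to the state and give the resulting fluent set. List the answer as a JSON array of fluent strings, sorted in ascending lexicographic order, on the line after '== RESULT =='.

Compute (S \ del) ∪ add:
  pre ⊆ S: {pkg_at(p5,portA), truck_at(t2,portA)} ⊆ S  — applicable
  S \ del = {pkg_at(p3,depot), truck_at(t2,portA)}
  ∪ add   = {in(p5,t2), pkg_at(p3,depot), truck_at(t2,portA)}

== RESULT ==
["in(p5,t2)", "pkg_at(p3,depot)", "truck_at(t2,portA)"]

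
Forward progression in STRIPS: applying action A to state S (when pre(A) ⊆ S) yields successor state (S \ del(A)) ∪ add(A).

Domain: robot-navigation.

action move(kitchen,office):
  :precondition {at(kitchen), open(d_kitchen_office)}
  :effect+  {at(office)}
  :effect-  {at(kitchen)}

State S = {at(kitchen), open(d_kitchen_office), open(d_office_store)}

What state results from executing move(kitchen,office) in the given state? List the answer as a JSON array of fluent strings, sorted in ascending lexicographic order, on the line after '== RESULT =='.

Compute (S \ del) ∪ add:
  pre ⊆ S: {at(kitchen), open(d_kitchen_office)} ⊆ S  — applicable
  S \ del = {open(d_kitchen_office), open(d_office_store)}
  ∪ add   = {at(office), open(d_kitchen_office), open(d_office_store)}

== RESULT ==
["at(office)", "open(d_kitchen_office)", "open(d_office_store)"]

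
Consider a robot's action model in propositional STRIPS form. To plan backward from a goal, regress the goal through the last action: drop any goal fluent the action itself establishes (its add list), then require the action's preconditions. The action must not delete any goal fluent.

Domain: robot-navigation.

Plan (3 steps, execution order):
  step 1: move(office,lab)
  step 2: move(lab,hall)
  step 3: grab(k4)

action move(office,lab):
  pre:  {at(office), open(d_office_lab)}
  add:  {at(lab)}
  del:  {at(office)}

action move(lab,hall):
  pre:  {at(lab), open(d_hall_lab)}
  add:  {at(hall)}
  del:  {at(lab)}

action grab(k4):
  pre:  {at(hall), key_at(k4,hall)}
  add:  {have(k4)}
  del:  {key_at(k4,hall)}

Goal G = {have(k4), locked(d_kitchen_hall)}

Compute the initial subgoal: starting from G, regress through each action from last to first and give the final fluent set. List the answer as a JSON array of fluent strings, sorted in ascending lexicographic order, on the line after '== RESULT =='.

Regress step by step:
  through step 3 (grab(k4)): drop {have(k4)}, keep {locked(d_kitchen_hall)}, require {at(hall), key_at(k4,hall)}
    → {at(hall), key_at(k4,hall), locked(d_kitchen_hall)}
  through step 2 (move(lab,hall)): drop {at(hall)}, keep {key_at(k4,hall), locked(d_kitchen_hall)}, require {at(lab), open(d_hall_lab)}
    → {at(lab), key_at(k4,hall), locked(d_kitchen_hall), open(d_hall_lab)}
  through step 1 (move(office,lab)): drop {at(lab)}, keep {key_at(k4,hall), locked(d_kitchen_hall), open(d_hall_lab)}, require {at(office), open(d_office_lab)}
    → {at(office), key_at(k4,hall), locked(d_kitchen_hall), open(d_hall_lab), open(d_office_lab)}

== RESULT ==
["at(office)", "key_at(k4,hall)", "locked(d_kitchen_hall)", "open(d_hall_lab)", "open(d_office_lab)"]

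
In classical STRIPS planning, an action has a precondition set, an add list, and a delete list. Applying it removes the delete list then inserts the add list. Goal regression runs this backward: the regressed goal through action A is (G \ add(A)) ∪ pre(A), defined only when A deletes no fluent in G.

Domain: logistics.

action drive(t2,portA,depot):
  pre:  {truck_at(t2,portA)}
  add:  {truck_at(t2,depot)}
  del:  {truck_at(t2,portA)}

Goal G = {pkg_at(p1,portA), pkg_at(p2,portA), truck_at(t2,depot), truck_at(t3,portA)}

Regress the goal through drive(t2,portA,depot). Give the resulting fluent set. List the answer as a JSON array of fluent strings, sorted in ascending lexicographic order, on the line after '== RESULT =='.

Regress:
  G ∩ del = {}  (empty — regression defined)
  G \ add = {pkg_at(p1,portA), pkg_at(p2,portA), truck_at(t2,depot), truck_at(t3,portA)} \ {truck_at(t2,depot)} = {pkg_at(p1,portA), pkg_at(p2,portA), truck_at(t3,portA)}
  ∪ pre   = {pkg_at(p1,portA), pkg_at(p2,portA), truck_at(t3,portA)} ∪ {truck_at(t2,portA)}
          = {pkg_at(p1,portA), pkg_at(p2,portA), truck_at(t2,portA), truck_at(t3,portA)}

== RESULT ==
["pkg_at(p1,portA)", "pkg_at(p2,portA)", "truck_at(t2,portA)", "truck_at(t3,portA)"]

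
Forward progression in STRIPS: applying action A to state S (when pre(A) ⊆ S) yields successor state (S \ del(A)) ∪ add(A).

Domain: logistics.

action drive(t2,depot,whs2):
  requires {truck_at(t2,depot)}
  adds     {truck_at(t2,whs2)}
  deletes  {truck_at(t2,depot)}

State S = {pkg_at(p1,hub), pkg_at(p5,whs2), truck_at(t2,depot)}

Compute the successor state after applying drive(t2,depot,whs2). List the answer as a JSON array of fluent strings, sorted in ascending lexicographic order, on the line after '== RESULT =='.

Compute (S \ del) ∪ add:
  pre ⊆ S: {truck_at(t2,depot)} ⊆ S  — applicable
  S \ del = {pkg_at(p1,hub), pkg_at(p5,whs2)}
  ∪ add   = {pkg_at(p1,hub), pkg_at(p5,whs2), truck_at(t2,whs2)}

== RESULT ==
["pkg_at(p1,hub)", "pkg_at(p5,whs2)", "truck_at(t2,whs2)"]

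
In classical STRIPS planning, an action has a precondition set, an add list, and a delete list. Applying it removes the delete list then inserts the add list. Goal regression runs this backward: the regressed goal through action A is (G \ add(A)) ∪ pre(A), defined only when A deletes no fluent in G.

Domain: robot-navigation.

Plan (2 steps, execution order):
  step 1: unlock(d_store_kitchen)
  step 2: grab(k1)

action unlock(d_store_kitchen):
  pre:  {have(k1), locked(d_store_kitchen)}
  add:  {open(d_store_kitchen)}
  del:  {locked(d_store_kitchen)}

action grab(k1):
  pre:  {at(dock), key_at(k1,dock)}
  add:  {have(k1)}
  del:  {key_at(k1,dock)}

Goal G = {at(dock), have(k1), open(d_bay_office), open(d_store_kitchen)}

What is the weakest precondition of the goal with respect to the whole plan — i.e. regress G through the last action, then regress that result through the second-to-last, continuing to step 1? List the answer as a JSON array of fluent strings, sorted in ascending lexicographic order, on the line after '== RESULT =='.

Regress step by step:
  through step 2 (grab(k1)): drop {have(k1)}, keep {at(dock), open(d_bay_office), open(d_store_kitchen)}, require {at(dock), key_at(k1,dock)}
    → {at(dock), key_at(k1,dock), open(d_bay_office), open(d_store_kitchen)}
  through step 1 (unlock(d_store_kitchen)): drop {open(d_store_kitchen)}, keep {at(dock), key_at(k1,dock), open(d_bay_office)}, require {have(k1), locked(d_store_kitchen)}
    → {at(dock), have(k1), key_at(k1,dock), locked(d_store_kitchen), open(d_bay_office)}

== RESULT ==
["at(dock)", "have(k1)", "key_at(k1,dock)", "locked(d_store_kitchen)", "open(d_bay_office)"]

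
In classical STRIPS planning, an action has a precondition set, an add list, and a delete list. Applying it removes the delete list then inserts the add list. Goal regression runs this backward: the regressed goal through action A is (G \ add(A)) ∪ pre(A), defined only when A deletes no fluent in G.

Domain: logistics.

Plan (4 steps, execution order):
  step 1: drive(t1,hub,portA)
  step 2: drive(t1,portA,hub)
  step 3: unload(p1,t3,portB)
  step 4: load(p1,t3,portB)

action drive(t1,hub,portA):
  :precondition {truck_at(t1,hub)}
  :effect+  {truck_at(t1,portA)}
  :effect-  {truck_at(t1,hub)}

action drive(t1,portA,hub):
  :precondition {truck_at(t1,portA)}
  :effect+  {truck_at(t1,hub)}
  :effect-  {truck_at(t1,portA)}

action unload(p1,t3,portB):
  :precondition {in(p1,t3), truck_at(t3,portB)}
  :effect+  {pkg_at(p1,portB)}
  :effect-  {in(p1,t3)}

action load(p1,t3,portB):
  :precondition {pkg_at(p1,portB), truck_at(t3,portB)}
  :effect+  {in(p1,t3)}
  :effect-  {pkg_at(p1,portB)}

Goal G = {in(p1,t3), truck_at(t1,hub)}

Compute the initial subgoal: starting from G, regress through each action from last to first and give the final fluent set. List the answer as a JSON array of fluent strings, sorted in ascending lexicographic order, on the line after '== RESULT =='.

Work backward from the goal:
  through step 4 (load(p1,t3,portB)): drop {in(p1,t3)}, keep {truck_at(t1,hub)}, require {pkg_at(p1,portB), truck_at(t3,portB)}
    → {pkg_at(p1,portB), truck_at(t1,hub), truck_at(t3,portB)}
  through step 3 (unload(p1,t3,portB)): drop {pkg_at(p1,portB)}, keep {truck_at(t1,hub), truck_at(t3,portB)}, require {in(p1,t3), truck_at(t3,portB)}
    → {in(p1,t3), truck_at(t1,hub), truck_at(t3,portB)}
  through step 2 (drive(t1,portA,hub)): drop {truck_at(t1,hub)}, keep {in(p1,t3), truck_at(t3,portB)}, require {truck_at(t1,portA)}
    → {in(p1,t3), truck_at(t1,portA), truck_at(t3,portB)}
  through step 1 (drive(t1,hub,portA)): drop {truck_at(t1,portA)}, keep {in(p1,t3), truck_at(t3,portB)}, require {truck_at(t1,hub)}
    → {in(p1,t3), truck_at(t1,hub), truck_at(t3,portB)}

== RESULT ==
["in(p1,t3)", "truck_at(t1,hub)", "truck_at(t3,portB)"]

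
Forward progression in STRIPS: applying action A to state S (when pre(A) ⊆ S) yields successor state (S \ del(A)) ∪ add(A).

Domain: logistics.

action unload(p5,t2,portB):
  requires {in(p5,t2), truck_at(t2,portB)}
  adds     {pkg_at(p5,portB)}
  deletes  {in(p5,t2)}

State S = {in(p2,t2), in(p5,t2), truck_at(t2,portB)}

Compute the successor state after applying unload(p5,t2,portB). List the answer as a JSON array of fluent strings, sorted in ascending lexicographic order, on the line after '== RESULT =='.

Progress:
  pre ⊆ S: {in(p5,t2), truck_at(t2,portB)} ⊆ S  — applicable
  S \ del = {in(p2,t2), truck_at(t2,portB)}
  ∪ add   = {in(p2,t2), pkg_at(p5,portB), truck_at(t2,portB)}

== RESULT ==
["in(p2,t2)", "pkg_at(p5,portB)", "truck_at(t2,portB)"]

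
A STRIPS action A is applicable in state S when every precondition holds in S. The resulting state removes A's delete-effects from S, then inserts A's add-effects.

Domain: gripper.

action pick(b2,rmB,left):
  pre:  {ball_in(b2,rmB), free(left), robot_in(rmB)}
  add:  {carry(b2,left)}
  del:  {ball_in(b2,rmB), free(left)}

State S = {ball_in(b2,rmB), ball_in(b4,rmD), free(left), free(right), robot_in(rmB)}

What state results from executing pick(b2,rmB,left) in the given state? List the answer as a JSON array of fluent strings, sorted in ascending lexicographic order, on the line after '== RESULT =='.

Compute (S \ del) ∪ add:
  pre ⊆ S: {ball_in(b2,rmB), free(left), robot_in(rmB)} ⊆ S  — applicable
  S \ del = {ball_in(b4,rmD), free(right), robot_in(rmB)}
  ∪ add   = {ball_in(b4,rmD), carry(b2,left), free(right), robot_in(rmB)}

== RESULT ==
["ball_in(b4,rmD)", "carry(b2,left)", "free(right)", "robot_in(rmB)"]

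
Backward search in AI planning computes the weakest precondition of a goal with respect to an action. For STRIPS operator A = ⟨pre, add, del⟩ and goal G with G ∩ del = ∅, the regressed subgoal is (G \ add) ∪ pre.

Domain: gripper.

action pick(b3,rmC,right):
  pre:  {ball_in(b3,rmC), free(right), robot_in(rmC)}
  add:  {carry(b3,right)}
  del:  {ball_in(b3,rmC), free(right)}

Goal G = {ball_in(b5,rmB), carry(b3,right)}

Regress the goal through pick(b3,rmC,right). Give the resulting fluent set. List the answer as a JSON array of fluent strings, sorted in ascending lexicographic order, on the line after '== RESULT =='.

Compute (G \ add) ∪ pre:
  G ∩ del = {}  (empty — regression defined)
  G \ add = {ball_in(b5,rmB), carry(b3,right)} \ {carry(b3,right)} = {ball_in(b5,rmB)}
  ∪ pre   = {ball_in(b5,rmB)} ∪ {ball_in(b3,rmC), free(right), robot_in(rmC)}
          = {ball_in(b3,rmC), ball_in(b5,rmB), free(right), robot_in(rmC)}

== RESULT ==
["ball_in(b3,rmC)", "ball_in(b5,rmB)", "free(right)", "robot_in(rmC)"]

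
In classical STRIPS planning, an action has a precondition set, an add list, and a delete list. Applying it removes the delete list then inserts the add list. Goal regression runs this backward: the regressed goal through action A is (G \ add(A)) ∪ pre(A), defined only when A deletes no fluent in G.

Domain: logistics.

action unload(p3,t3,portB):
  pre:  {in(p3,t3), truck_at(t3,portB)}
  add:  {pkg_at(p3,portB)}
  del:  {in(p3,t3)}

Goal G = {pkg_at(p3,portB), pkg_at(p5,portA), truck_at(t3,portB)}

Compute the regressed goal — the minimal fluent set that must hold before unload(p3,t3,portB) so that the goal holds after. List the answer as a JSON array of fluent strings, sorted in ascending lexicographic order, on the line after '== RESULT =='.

Compute (G \ add) ∪ pre:
  G ∩ del = {}  (empty — regression defined)
  G \ add = {pkg_at(p3,portB), pkg_at(p5,portA), truck_at(t3,portB)} \ {pkg_at(p3,portB)} = {pkg_at(p5,portA), truck_at(t3,portB)}
  ∪ pre   = {pkg_at(p5,portA), truck_at(t3,portB)} ∪ {in(p3,t3), truck_at(t3,portB)}
          = {in(p3,t3), pkg_at(p5,portA), truck_at(t3,portB)}

== RESULT ==
["in(p3,t3)", "pkg_at(p5,portA)", "truck_at(t3,portB)"]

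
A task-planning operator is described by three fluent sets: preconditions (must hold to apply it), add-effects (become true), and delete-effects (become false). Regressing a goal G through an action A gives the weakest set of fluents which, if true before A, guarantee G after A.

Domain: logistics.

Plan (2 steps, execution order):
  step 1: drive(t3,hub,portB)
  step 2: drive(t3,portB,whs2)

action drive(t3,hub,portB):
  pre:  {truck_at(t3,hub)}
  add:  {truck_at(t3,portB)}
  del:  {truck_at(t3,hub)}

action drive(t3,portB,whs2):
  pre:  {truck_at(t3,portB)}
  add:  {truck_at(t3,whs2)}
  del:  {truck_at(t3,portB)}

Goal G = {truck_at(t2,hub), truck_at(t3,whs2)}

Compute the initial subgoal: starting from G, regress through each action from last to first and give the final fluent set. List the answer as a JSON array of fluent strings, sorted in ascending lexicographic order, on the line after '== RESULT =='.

Work backward from the goal:
  through step 2 (drive(t3,portB,whs2)): drop {truck_at(t3,whs2)}, keep {truck_at(t2,hub)}, require {truck_at(t3,portB)}
    → {truck_at(t2,hub), truck_at(t3,portB)}
  through step 1 (drive(t3,hub,portB)): drop {truck_at(t3,portB)}, keep {truck_at(t2,hub)}, require {truck_at(t3,hub)}
    → {truck_at(t2,hub), truck_at(t3,hub)}

== RESULT ==
["truck_at(t2,hub)", "truck_at(t3,hub)"]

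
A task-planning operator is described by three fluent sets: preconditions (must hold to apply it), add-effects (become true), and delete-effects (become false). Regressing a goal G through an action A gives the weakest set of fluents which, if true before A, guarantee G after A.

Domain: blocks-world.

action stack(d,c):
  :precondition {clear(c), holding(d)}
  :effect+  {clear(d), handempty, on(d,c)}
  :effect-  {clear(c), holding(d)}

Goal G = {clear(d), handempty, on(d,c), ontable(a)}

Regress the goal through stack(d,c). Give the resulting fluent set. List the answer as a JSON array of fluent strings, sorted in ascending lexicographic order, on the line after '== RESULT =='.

Compute (G \ add) ∪ pre:
  G ∩ del = {}  (empty — regression defined)
  G \ add = {clear(d), handempty, on(d,c), ontable(a)} \ {clear(d), handempty, on(d,c)} = {ontable(a)}
  ∪ pre   = {ontable(a)} ∪ {clear(c), holding(d)}
          = {clear(c), holding(d), ontable(a)}

== RESULT ==
["clear(c)", "holding(d)", "ontable(a)"]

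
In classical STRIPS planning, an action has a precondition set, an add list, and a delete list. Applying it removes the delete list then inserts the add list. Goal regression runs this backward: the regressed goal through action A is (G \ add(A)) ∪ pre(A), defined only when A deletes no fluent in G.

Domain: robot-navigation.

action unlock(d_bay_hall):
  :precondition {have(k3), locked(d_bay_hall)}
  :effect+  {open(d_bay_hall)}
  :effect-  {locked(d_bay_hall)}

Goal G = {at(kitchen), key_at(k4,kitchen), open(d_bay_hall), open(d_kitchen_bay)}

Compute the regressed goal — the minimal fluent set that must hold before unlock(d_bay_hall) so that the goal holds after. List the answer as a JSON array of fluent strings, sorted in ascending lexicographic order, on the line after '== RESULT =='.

Regress:
  G ∩ del = {}  (empty — regression defined)
  G \ add = {at(kitchen), key_at(k4,kitchen), open(d_bay_hall), open(d_kitchen_bay)} \ {open(d_bay_hall)} = {at(kitchen), key_at(k4,kitchen), open(d_kitchen_bay)}
  ∪ pre   = {at(kitchen), key_at(k4,kitchen), open(d_kitchen_bay)} ∪ {have(k3), locked(d_bay_hall)}
          = {at(kitchen), have(k3), key_at(k4,kitchen), locked(d_bay_hall), open(d_kitchen_bay)}

== RESULT ==
["at(kitchen)", "have(k3)", "key_at(k4,kitchen)", "locked(d_bay_hall)", "open(d_kitchen_bay)"]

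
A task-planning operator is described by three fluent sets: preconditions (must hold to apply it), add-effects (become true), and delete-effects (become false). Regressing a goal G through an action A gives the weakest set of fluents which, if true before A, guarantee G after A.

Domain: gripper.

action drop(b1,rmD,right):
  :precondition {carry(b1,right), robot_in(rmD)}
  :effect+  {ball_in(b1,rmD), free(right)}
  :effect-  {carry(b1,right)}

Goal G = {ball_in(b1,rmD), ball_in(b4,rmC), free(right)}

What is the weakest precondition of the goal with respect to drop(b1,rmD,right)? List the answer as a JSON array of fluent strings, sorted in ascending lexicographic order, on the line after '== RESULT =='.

Regress:
  G ∩ del = {}  (empty — regression defined)
  G \ add = {ball_in(b1,rmD), ball_in(b4,rmC), free(right)} \ {ball_in(b1,rmD), free(right)} = {ball_in(b4,rmC)}
  ∪ pre   = {ball_in(b4,rmC)} ∪ {carry(b1,right), robot_in(rmD)}
          = {ball_in(b4,rmC), carry(b1,right), robot_in(rmD)}

== RESULT ==
["ball_in(b4,rmC)", "carry(b1,right)", "robot_in(rmD)"]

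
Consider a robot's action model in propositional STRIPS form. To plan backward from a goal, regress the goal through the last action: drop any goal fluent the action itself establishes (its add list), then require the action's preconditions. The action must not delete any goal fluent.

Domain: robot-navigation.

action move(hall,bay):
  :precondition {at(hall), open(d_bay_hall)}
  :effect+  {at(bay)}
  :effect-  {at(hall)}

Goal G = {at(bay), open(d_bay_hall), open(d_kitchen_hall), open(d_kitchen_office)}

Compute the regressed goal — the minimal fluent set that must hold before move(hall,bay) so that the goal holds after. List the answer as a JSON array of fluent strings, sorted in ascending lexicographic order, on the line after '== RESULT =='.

Compute (G \ add) ∪ pre:
  G ∩ del = {}  (empty — regression defined)
  G \ add = {at(bay), open(d_bay_hall), open(d_kitchen_hall), open(d_kitchen_office)} \ {at(bay)} = {open(d_bay_hall), open(d_kitchen_hall), open(d_kitchen_office)}
  ∪ pre   = {open(d_bay_hall), open(d_kitchen_hall), open(d_kitchen_office)} ∪ {at(hall), open(d_bay_hall)}
          = {at(hall), open(d_bay_hall), open(d_kitchen_hall), open(d_kitchen_office)}

== RESULT ==
["at(hall)", "open(d_bay_hall)", "open(d_kitchen_hall)", "open(d_kitchen_office)"]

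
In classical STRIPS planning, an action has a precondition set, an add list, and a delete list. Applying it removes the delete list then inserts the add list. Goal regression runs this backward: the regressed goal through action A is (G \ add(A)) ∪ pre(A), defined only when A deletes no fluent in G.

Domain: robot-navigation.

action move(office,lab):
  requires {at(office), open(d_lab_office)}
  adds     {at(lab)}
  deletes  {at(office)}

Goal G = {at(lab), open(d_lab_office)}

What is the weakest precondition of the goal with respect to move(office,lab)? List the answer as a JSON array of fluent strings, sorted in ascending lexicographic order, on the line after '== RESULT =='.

Compute (G \ add) ∪ pre:
  G ∩ del = {}  (empty — regression defined)
  G \ add = {at(lab), open(d_lab_office)} \ {at(lab)} = {open(d_lab_office)}
  ∪ pre   = {open(d_lab_office)} ∪ {at(office), open(d_lab_office)}
          = {at(office), open(d_lab_office)}

== RESULT ==
["at(office)", "open(d_lab_office)"]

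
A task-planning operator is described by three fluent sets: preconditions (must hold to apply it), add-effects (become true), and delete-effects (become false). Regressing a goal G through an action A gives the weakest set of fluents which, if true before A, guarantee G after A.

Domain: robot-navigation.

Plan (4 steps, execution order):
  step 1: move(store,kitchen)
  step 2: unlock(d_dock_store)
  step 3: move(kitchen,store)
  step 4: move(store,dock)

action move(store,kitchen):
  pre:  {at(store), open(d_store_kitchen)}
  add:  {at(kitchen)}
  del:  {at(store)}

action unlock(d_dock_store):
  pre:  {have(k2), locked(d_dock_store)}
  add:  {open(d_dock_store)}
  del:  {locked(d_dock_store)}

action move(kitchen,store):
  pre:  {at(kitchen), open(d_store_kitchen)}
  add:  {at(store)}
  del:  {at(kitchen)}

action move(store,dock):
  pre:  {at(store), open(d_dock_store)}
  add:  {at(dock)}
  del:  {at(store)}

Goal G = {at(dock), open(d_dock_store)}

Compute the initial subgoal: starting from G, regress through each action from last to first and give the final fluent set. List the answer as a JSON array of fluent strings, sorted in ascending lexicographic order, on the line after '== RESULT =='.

Work backward from the goal:
  through step 4 (move(store,dock)): drop {at(dock)}, keep {open(d_dock_store)}, require {at(store), open(d_dock_store)}
    → {at(store), open(d_dock_store)}
  through step 3 (move(kitchen,store)): drop {at(store)}, keep {open(d_dock_store)}, require {at(kitchen), open(d_store_kitchen)}
    → {at(kitchen), open(d_dock_store), open(d_store_kitchen)}
  through step 2 (unlock(d_dock_store)): drop {open(d_dock_store)}, keep {at(kitchen), open(d_store_kitchen)}, require {have(k2), locked(d_dock_store)}
    → {at(kitchen), have(k2), locked(d_dock_store), open(d_store_kitchen)}
  through step 1 (move(store,kitchen)): drop {at(kitchen)}, keep {have(k2), locked(d_dock_store), open(d_store_kitchen)}, require {at(store), open(d_store_kitchen)}
    → {at(store), have(k2), locked(d_dock_store), open(d_store_kitchen)}

== RESULT ==
["at(store)", "have(k2)", "locked(d_dock_store)", "open(d_store_kitchen)"]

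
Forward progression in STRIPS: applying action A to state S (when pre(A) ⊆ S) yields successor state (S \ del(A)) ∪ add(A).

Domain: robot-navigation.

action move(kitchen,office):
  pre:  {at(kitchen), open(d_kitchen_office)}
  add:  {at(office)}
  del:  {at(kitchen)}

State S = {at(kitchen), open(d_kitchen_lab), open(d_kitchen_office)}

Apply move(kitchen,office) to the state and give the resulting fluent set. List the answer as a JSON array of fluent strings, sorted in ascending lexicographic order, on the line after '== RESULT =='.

Progress:
  pre ⊆ S: {at(kitchen), open(d_kitchen_office)} ⊆ S  — applicable
  S \ del = {open(d_kitchen_lab), open(d_kitchen_office)}
  ∪ add   = {at(office), open(d_kitchen_lab), open(d_kitchen_office)}

== RESULT ==
["at(office)", "open(d_kitchen_lab)", "open(d_kitchen_office)"]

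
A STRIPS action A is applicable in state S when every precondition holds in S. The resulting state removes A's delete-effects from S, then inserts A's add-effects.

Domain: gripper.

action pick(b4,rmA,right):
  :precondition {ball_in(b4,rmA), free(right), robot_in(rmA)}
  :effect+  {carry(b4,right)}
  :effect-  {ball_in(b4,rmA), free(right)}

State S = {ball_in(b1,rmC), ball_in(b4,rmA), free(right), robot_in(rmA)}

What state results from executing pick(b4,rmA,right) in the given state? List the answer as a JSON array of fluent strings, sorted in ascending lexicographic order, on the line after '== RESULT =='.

Progress:
  pre ⊆ S: {ball_in(b4,rmA), free(right), robot_in(rmA)} ⊆ S  — applicable
  S \ del = {ball_in(b1,rmC), robot_in(rmA)}
  ∪ add   = {ball_in(b1,rmC), carry(b4,right), robot_in(rmA)}

== RESULT ==
["ball_in(b1,rmC)", "carry(b4,right)", "robot_in(rmA)"]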